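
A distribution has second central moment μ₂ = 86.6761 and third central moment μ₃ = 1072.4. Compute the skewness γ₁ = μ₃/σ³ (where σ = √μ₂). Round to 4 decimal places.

1.3289

σ = √μ₂ = √86.6761 = 9.31000
σ³ = μ₂^(3/2) = 806.95449
γ₁ = μ₃/σ³ = 1072.4 / 806.95449 ≈ 1.3289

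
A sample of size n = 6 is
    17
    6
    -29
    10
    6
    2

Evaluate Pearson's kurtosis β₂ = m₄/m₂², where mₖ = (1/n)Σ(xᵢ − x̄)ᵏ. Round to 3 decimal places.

3.573

x̄ = 2.0000
Σ(xᵢ − x̄)² = 1282.0000 ⇒ m₂ = 213.66667
Σ(xᵢ − x̄)⁴ = 978754.0000 ⇒ m₄ = 163125.66667
m₂² = 45653.44444
β₂ = m₄/m₂² = 163125.66667 / 45653.44444 ≈ 3.573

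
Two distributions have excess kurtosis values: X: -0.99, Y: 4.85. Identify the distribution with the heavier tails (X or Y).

Y

Higher excess kurtosis ⇒ heavier tails relative to the normal distribution.
-0.99 vs 4.85: the larger is 4.85, so Y has heavier tails. (Y is leptokurtic — heavier-than-normal tails; the other is platykurtic.)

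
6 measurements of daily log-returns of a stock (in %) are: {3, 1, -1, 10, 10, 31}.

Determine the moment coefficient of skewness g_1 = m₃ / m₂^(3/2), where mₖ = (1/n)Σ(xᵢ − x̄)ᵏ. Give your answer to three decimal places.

1.216

x̄ = (3 + 1 - 1 + 10 + 10 + 31) / 6 = 9.0000
deviations (xᵢ − x̄): -6.0000, -8.0000, -10.0000, 1.0000, 1.0000, 22.0000
Σ(xᵢ − x̄)² = 686.0000 ⇒ m₂ = 686.0000/6 = 114.33333
Σ(xᵢ − x̄)³ = 8922.0000 ⇒ m₃ = 8922.0000/6 = 1487.00000
m₂^(3/2) = 114.33333^(1.5) = 1222.52936
g_1 = m₃ / m₂^(3/2) = 1487.00000 / 1222.52936 ≈ 1.216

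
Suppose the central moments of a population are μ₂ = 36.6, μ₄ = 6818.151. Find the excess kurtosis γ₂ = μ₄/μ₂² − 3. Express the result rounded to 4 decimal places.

μ₂² = 36.6² = 1339.56000
μ₄/μ₂² = 6818.151 / 1339.56000 = 5.08984
γ₂ = 5.08984 − 3 ≈ 2.0898

2.0898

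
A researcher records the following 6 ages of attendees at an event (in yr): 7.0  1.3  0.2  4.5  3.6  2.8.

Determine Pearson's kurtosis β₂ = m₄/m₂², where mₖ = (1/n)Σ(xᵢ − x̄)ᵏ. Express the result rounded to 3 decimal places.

2.151

x̄ = 3.2333
Σ(xᵢ − x̄)² = 29.0533 ⇒ m₂ = 4.84222
Σ(xᵢ − x̄)⁴ = 302.5520 ⇒ m₄ = 50.42534
m₂² = 23.44712
β₂ = m₄/m₂² = 50.42534 / 23.44712 ≈ 2.151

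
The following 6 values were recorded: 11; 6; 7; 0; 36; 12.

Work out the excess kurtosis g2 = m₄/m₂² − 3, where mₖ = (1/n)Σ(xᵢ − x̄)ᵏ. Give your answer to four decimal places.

0.4775

x̄ = 12.0000
Σ(xᵢ − x̄)² = 782.0000 ⇒ m₂ = 130.33333
Σ(xᵢ − x̄)⁴ = 354434.0000 ⇒ m₄ = 59072.33333
m₂² = 16986.77778
g2 = m₄/m₂² − 3 = 3.47755 − 3 ≈ 0.4775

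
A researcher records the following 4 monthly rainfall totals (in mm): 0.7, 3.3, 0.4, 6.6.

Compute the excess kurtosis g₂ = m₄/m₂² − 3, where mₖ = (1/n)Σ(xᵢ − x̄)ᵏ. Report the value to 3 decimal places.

-1.264

x̄ = 2.7500
Σ(xᵢ − x̄)² = 24.8500 ⇒ m₂ = 6.21250
Σ(xᵢ − x̄)⁴ = 267.9570 ⇒ m₄ = 66.98926
m₂² = 38.59516
g₂ = m₄/m₂² − 3 = 1.73569 − 3 ≈ -1.264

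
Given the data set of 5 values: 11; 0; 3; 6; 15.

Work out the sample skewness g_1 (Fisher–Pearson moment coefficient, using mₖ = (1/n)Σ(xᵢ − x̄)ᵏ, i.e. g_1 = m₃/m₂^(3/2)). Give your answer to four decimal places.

0.2129

x̄ = (11 + 0 + 3 + 6 + 15) / 5 = 7.0000
deviations (xᵢ − x̄): 4.0000, -7.0000, -4.0000, -1.0000, 8.0000
Σ(xᵢ − x̄)² = 146.0000 ⇒ m₂ = 146.0000/5 = 29.20000
Σ(xᵢ − x̄)³ = 168.0000 ⇒ m₃ = 168.0000/5 = 33.60000
m₂^(3/2) = 29.20000^(1.5) = 157.78811
g_1 = m₃ / m₂^(3/2) = 33.60000 / 157.78811 ≈ 0.2129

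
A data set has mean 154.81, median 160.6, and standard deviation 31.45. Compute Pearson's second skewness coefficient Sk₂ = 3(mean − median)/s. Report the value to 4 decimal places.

Sk₂ = 3(154.81 − 160.6) / 31.45 = 3 × -5.7900 / 31.45
    = -17.3700 / 31.45 ≈ -0.5523

-0.5523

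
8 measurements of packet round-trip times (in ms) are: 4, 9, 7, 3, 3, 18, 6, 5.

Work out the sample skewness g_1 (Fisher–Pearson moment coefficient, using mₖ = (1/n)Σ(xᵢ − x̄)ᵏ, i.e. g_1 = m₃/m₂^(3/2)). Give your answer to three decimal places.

x̄ = (4 + 9 + 7 + 3 + 3 + 18 + 6 + 5) / 8 = 6.8750
deviations (xᵢ − x̄): -2.8750, 2.1250, 0.1250, -3.8750, -3.8750, 11.1250, -0.8750, -1.8750
Σ(xᵢ − x̄)² = 170.8750 ⇒ m₂ = 170.8750/8 = 21.35938
Σ(xᵢ − x̄)³ = 1239.0938 ⇒ m₃ = 1239.0938/8 = 154.88672
m₂^(3/2) = 21.35938^(1.5) = 98.71492
g_1 = m₃ / m₂^(3/2) = 154.88672 / 98.71492 ≈ 1.569

1.569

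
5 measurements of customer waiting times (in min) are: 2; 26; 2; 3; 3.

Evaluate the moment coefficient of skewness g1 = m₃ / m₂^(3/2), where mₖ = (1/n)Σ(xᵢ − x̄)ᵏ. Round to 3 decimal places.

x̄ = (2 + 26 + 2 + 3 + 3) / 5 = 7.2000
deviations (xᵢ − x̄): -5.2000, 18.8000, -5.2000, -4.2000, -4.2000
Σ(xᵢ − x̄)² = 442.8000 ⇒ m₂ = 442.8000/5 = 88.56000
Σ(xᵢ − x̄)³ = 6215.2800 ⇒ m₃ = 6215.2800/5 = 1243.05600
m₂^(3/2) = 88.56000^(1.5) = 833.40560
g1 = m₃ / m₂^(3/2) = 1243.05600 / 833.40560 ≈ 1.492

1.492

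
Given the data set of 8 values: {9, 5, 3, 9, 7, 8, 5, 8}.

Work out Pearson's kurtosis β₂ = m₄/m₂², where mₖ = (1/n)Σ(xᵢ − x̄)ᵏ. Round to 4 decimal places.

x̄ = 6.7500
Σ(xᵢ − x̄)² = 33.5000 ⇒ m₂ = 4.18750
Σ(xᵢ − x̄)⁴ = 272.6563 ⇒ m₄ = 34.08203
m₂² = 17.53516
β₂ = m₄/m₂² = 34.08203 / 17.53516 ≈ 1.9436

1.9436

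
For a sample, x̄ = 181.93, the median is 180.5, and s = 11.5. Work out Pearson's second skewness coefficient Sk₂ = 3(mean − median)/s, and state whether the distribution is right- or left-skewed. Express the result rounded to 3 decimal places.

Sk₂ = 3(181.93 − 180.5) / 11.5 = 3 × 1.4300 / 11.5
    = 4.2900 / 11.5 ≈ 0.373
Sk₂ > 0 ⇒ mean > median ⇒ right-skewed (positive skew).

0.373, right-skewed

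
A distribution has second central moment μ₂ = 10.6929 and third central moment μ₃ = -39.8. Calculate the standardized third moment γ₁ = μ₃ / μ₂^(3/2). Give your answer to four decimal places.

σ = √μ₂ = √10.6929 = 3.27000
σ³ = μ₂^(3/2) = 34.96578
γ₁ = μ₃/σ³ = -39.8 / 34.96578 ≈ -1.1383

-1.1383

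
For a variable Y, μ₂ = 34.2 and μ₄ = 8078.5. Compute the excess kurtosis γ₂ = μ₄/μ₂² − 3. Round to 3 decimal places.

3.907

μ₂² = 34.2² = 1169.64000
μ₄/μ₂² = 8078.5 / 1169.64000 = 6.90683
γ₂ = 6.90683 − 3 ≈ 3.907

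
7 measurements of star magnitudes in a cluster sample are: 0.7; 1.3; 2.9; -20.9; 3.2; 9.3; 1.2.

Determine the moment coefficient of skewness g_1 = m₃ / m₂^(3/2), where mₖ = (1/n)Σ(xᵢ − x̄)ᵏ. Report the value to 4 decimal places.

x̄ = (0.7 + 1.3 + 2.9 - 20.9 + 3.2 + 9.3 + 1.2) / 7 = -0.3286
deviations (xᵢ − x̄): 1.0286, 1.6286, 3.2286, -20.5714, 3.5286, 9.6286, 1.5286
Σ(xᵢ − x̄)² = 544.8143 ⇒ m₂ = 544.8143/7 = 77.83061
Σ(xᵢ − x̄)³ = -7726.2675 ⇒ m₃ = -7726.2675/7 = -1103.75250
m₂^(3/2) = 77.83061^(1.5) = 686.63458
g_1 = m₃ / m₂^(3/2) = -1103.75250 / 686.63458 ≈ -1.6075

-1.6075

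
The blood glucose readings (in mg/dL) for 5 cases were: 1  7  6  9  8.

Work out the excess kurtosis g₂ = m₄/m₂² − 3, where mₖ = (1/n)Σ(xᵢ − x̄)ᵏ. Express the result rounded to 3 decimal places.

x̄ = 6.2000
Σ(xᵢ − x̄)² = 38.8000 ⇒ m₂ = 7.76000
Σ(xᵢ − x̄)⁴ = 803.5360 ⇒ m₄ = 160.70720
m₂² = 60.21760
g₂ = m₄/m₂² − 3 = 2.66877 − 3 ≈ -0.331

-0.331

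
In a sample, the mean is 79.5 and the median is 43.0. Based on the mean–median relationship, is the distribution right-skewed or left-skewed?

right-skewed

mean − median = 79.5 − 43.0 = 36.5
mean > median ⇒ the longer tail is on the right ⇒ right-skewed (positively skewed).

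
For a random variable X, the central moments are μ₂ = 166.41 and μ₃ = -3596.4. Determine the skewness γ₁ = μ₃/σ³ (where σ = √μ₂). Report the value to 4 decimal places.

-1.6753

σ = √μ₂ = √166.41 = 12.90000
σ³ = μ₂^(3/2) = 2146.68900
γ₁ = μ₃/σ³ = -3596.4 / 2146.68900 ≈ -1.6753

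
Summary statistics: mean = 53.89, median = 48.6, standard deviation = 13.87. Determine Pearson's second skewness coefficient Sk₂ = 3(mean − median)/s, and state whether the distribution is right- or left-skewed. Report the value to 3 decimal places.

1.144, right-skewed

Sk₂ = 3(53.89 − 48.6) / 13.87 = 3 × 5.2900 / 13.87
    = 15.8700 / 13.87 ≈ 1.144
Sk₂ > 0 ⇒ mean > median ⇒ right-skewed (positive skew).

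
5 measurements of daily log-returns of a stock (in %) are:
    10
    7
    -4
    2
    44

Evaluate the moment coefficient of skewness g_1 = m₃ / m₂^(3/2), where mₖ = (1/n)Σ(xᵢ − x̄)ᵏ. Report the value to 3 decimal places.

x̄ = (10 + 7 - 4 + 2 + 44) / 5 = 11.8000
deviations (xᵢ − x̄): -1.8000, -4.8000, -15.8000, -9.8000, 32.2000
Σ(xᵢ − x̄)² = 1408.8000 ⇒ m₂ = 1408.8000/5 = 281.76000
Σ(xᵢ − x̄)³ = 28384.3200 ⇒ m₃ = 28384.3200/5 = 5676.86400
m₂^(3/2) = 281.76000^(1.5) = 4729.54114
g_1 = m₃ / m₂^(3/2) = 5676.86400 / 4729.54114 ≈ 1.200

1.200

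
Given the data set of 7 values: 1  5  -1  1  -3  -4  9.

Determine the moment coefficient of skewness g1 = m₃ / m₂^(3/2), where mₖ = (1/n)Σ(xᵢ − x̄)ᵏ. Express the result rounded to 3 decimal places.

0.617

x̄ = (1 + 5 - 1 + 1 - 3 - 4 + 9) / 7 = 1.1429
deviations (xᵢ − x̄): -0.1429, 3.8571, -2.1429, -0.1429, -4.1429, -5.1429, 7.8571
Σ(xᵢ − x̄)² = 124.8571 ⇒ m₂ = 124.8571/7 = 17.83673
Σ(xᵢ − x̄)³ = 325.4694 ⇒ m₃ = 325.4694/7 = 46.49563
m₂^(3/2) = 17.83673^(1.5) = 75.33088
g1 = m₃ / m₂^(3/2) = 46.49563 / 75.33088 ≈ 0.617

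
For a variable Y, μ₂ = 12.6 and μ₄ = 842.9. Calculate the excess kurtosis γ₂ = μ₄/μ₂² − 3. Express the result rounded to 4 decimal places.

μ₂² = 12.6² = 158.76000
μ₄/μ₂² = 842.9 / 158.76000 = 5.30927
γ₂ = 5.30927 − 3 ≈ 2.3093

2.3093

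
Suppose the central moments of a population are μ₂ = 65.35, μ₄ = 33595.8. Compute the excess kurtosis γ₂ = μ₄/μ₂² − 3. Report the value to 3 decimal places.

μ₂² = 65.35² = 4270.62250
μ₄/μ₂² = 33595.8 / 4270.62250 = 7.86672
γ₂ = 7.86672 − 3 ≈ 4.867

4.867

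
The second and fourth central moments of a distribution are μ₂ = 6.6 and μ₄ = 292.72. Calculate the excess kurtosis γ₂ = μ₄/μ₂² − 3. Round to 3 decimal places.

3.720

μ₂² = 6.6² = 43.56000
μ₄/μ₂² = 292.72 / 43.56000 = 6.71993
γ₂ = 6.71993 − 3 ≈ 3.720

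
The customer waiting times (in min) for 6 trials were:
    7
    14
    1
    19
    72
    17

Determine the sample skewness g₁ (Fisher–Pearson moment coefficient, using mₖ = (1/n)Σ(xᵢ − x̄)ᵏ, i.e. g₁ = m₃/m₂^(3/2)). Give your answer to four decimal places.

x̄ = (7 + 14 + 1 + 19 + 72 + 17) / 6 = 21.6667
deviations (xᵢ − x̄): -14.6667, -7.6667, -20.6667, -2.6667, 50.3333, -4.6667
Σ(xᵢ − x̄)² = 3263.3333 ⇒ m₂ = 3263.3333/6 = 543.88889
Σ(xᵢ − x̄)³ = 114963.5556 ⇒ m₃ = 114963.5556/6 = 19160.59259
m₂^(3/2) = 543.88889^(1.5) = 12684.26422
g₁ = m₃ / m₂^(3/2) = 19160.59259 / 12684.26422 ≈ 1.5106

1.5106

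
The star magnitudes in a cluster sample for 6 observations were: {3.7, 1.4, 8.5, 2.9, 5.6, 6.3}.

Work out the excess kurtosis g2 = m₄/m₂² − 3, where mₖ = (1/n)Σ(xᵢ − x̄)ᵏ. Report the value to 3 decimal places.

x̄ = 4.7333
Σ(xᵢ − x̄)² = 32.9333 ⇒ m₂ = 5.48889
Σ(xᵢ − x̄)⁴ = 343.7755 ⇒ m₄ = 57.29592
m₂² = 30.12790
g2 = m₄/m₂² − 3 = 1.90176 − 3 ≈ -1.098

-1.098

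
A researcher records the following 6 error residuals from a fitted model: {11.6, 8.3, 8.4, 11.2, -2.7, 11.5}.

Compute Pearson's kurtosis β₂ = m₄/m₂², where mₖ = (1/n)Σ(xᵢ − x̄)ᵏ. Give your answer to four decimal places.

3.6591

x̄ = 8.0500
Σ(xᵢ − x̄)² = 150.1750 ⇒ m₂ = 25.02917
Σ(xᵢ − x̄)⁴ = 13753.6588 ⇒ m₄ = 2292.27647
m₂² = 626.45918
β₂ = m₄/m₂² = 2292.27647 / 626.45918 ≈ 3.6591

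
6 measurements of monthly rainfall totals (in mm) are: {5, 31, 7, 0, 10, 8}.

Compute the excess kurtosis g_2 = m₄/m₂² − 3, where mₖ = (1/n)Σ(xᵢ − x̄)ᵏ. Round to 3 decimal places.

0.580

x̄ = 10.1667
Σ(xᵢ − x̄)² = 578.8333 ⇒ m₂ = 96.47222
Σ(xᵢ − x̄)⁴ = 199898.8194 ⇒ m₄ = 33316.46991
m₂² = 9306.88966
g_2 = m₄/m₂² − 3 = 3.57976 − 3 ≈ 0.580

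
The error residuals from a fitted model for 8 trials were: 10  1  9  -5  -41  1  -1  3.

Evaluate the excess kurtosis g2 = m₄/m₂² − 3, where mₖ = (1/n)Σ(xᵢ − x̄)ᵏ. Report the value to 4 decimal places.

x̄ = -2.8750
Σ(xᵢ − x̄)² = 1832.8750 ⇒ m₂ = 229.10938
Σ(xᵢ − x̄)⁴ = 2161746.3379 ⇒ m₄ = 270218.29224
m₂² = 52491.10571
g2 = m₄/m₂² − 3 = 5.14789 − 3 ≈ 2.1479

2.1479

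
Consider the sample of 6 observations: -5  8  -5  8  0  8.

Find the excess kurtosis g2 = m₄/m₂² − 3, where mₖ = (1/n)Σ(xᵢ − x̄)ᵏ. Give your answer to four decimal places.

-1.7804

x̄ = 2.3333
Σ(xᵢ − x̄)² = 209.3333 ⇒ m₂ = 34.88889
Σ(xᵢ − x̄)⁴ = 8907.1111 ⇒ m₄ = 1484.51852
m₂² = 1217.23457
g2 = m₄/m₂² − 3 = 1.21958 − 3 ≈ -1.7804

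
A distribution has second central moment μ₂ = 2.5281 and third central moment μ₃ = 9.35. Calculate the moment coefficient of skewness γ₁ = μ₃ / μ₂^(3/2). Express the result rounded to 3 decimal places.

2.326

σ = √μ₂ = √2.5281 = 1.59000
σ³ = μ₂^(3/2) = 4.01968
γ₁ = μ₃/σ³ = 9.35 / 4.01968 ≈ 2.326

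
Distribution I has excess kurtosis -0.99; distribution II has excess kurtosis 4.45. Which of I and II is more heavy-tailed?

Higher excess kurtosis ⇒ heavier tails relative to the normal distribution.
-0.99 vs 4.45: the larger is 4.45, so II has heavier tails. (II is leptokurtic — heavier-than-normal tails; the other is platykurtic.)

II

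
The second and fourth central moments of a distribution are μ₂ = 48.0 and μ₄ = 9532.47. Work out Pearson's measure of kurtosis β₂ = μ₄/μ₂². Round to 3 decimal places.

μ₂² = 48.0² = 2304.00000
μ₄/μ₂² = 9532.47 / 2304.00000 = 4.13736
β₂ ≈ 4.137

4.137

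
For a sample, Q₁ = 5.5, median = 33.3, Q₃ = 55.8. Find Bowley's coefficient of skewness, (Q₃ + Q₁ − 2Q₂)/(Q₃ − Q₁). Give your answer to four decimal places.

-0.1054

numerator: Q₃ + Q₁ − 2Q₂ = 55.8 + 5.5 − 2×33.3 = -5.3000
denominator: Q₃ − Q₁ = 55.8 − 5.5 = 50.3000
Bowley skewness = -5.3000 / 50.3000 ≈ -0.1054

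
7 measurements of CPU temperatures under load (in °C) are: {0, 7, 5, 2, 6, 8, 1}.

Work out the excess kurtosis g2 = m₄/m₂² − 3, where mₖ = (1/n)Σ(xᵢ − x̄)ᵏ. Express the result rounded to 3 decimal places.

-1.558

x̄ = 4.1429
Σ(xᵢ − x̄)² = 58.8571 ⇒ m₂ = 8.40816
Σ(xᵢ − x̄)⁴ = 713.6443 ⇒ m₄ = 101.94919
m₂² = 70.69721
g2 = m₄/m₂² − 3 = 1.44205 − 3 ≈ -1.558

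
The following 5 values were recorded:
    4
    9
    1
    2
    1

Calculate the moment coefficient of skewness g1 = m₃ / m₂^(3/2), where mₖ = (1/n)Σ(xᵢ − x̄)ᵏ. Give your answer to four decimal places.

1.0702

x̄ = (4 + 9 + 1 + 2 + 1) / 5 = 3.4000
deviations (xᵢ − x̄): 0.6000, 5.6000, -2.4000, -1.4000, -2.4000
Σ(xᵢ − x̄)² = 45.2000 ⇒ m₂ = 45.2000/5 = 9.04000
Σ(xᵢ − x̄)³ = 145.4400 ⇒ m₃ = 145.4400/5 = 29.08800
m₂^(3/2) = 9.04000^(1.5) = 27.18020
g1 = m₃ / m₂^(3/2) = 29.08800 / 27.18020 ≈ 1.0702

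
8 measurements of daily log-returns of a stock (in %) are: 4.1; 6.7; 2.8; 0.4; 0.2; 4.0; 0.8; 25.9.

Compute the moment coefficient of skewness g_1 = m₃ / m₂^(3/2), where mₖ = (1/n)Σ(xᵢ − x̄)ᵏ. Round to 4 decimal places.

x̄ = (4.1 + 6.7 + 2.8 + 0.4 + 0.2 + 4.0 + 0.8 + 25.9) / 8 = 5.6125
deviations (xᵢ − x̄): -1.5125, 1.0875, -2.8125, -5.2125, -5.4125, -1.6125, -4.8125, 20.2875
Σ(xᵢ − x̄)² = 505.1887 ⇒ m₂ = 505.1887/8 = 63.14859
Σ(xᵢ − x̄)³ = 7909.7264 ⇒ m₃ = 7909.7264/8 = 988.71580
m₂^(3/2) = 63.14859^(1.5) = 501.81718
g_1 = m₃ / m₂^(3/2) = 988.71580 / 501.81718 ≈ 1.9703

1.9703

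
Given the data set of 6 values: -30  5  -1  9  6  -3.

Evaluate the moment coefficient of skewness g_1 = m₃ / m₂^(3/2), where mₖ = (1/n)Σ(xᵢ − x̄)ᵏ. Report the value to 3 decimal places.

x̄ = (-30 + 5 - 1 + 9 + 6 - 3) / 6 = -2.3333
deviations (xᵢ − x̄): -27.6667, 7.3333, 1.3333, 11.3333, 8.3333, -0.6667
Σ(xᵢ − x̄)² = 1019.3333 ⇒ m₂ = 1019.3333/6 = 169.88889
Σ(xᵢ − x̄)³ = -18746.4444 ⇒ m₃ = -18746.4444/6 = -3124.40741
m₂^(3/2) = 169.88889^(1.5) = 2214.35611
g_1 = m₃ / m₂^(3/2) = -3124.40741 / 2214.35611 ≈ -1.411

-1.411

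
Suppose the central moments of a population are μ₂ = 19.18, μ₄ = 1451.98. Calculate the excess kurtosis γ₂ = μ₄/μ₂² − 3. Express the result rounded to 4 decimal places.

0.9470

μ₂² = 19.18² = 367.87240
μ₄/μ₂² = 1451.98 / 367.87240 = 3.94697
γ₂ = 3.94697 − 3 ≈ 0.9470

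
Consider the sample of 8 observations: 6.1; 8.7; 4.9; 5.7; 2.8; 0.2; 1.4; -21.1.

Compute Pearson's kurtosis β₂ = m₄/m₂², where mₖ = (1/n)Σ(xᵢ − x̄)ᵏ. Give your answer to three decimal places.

x̄ = 1.0875
Σ(xᵢ − x̄)² = 614.9888 ⇒ m₂ = 76.87359
Σ(xᵢ − x̄)⁴ = 247007.3026 ⇒ m₄ = 30875.91283
m₂² = 5909.54942
β₂ = m₄/m₂² = 30875.91283 / 5909.54942 ≈ 5.225

5.225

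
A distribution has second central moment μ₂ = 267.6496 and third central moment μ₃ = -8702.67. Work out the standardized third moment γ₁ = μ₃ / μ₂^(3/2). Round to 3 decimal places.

-1.987

σ = √μ₂ = √267.6496 = 16.36000
σ³ = μ₂^(3/2) = 4378.74746
γ₁ = μ₃/σ³ = -8702.67 / 4378.74746 ≈ -1.987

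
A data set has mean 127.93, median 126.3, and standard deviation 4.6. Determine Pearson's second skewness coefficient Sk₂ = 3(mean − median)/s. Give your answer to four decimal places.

Sk₂ = 3(127.93 − 126.3) / 4.6 = 3 × 1.6300 / 4.6
    = 4.8900 / 4.6 ≈ 1.0630

1.0630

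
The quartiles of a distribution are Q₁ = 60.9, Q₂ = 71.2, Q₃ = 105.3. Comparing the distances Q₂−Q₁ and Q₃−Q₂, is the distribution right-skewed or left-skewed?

right-skewed

Q₂ − Q₁ = 10.3;  Q₃ − Q₂ = 34.1
Q₃ − Q₂ > Q₂ − Q₁ ⇒ the upper half is more spread out ⇒ right-skewed.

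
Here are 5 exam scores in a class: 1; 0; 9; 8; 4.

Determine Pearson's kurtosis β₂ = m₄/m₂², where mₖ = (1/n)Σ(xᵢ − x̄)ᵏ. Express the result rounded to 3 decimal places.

1.322

x̄ = 4.4000
Σ(xᵢ − x̄)² = 65.2000 ⇒ m₂ = 13.04000
Σ(xᵢ − x̄)⁴ = 1124.1760 ⇒ m₄ = 224.83520
m₂² = 170.04160
β₂ = m₄/m₂² = 224.83520 / 170.04160 ≈ 1.322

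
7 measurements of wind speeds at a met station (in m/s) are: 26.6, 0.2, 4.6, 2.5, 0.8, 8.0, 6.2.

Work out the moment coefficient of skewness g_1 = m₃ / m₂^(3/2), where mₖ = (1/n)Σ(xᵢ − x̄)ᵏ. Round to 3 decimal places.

x̄ = (26.6 + 0.2 + 4.6 + 2.5 + 0.8 + 8.0 + 6.2) / 7 = 6.9857
deviations (xᵢ − x̄): 19.6143, -6.7857, -2.3857, -4.4857, -6.1857, 1.0143, -0.7857
Σ(xᵢ − x̄)² = 496.4886 ⇒ m₂ = 496.4886/7 = 70.92694
Σ(xᵢ − x̄)³ = 6893.5931 ⇒ m₃ = 6893.5931/7 = 984.79901
m₂^(3/2) = 70.92694^(1.5) = 597.33343
g_1 = m₃ / m₂^(3/2) = 984.79901 / 597.33343 ≈ 1.649

1.649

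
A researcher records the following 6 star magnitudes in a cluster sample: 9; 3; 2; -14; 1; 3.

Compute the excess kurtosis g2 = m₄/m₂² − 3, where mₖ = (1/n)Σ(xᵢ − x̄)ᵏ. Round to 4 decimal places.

x̄ = 0.6667
Σ(xᵢ − x̄)² = 297.3333 ⇒ m₂ = 49.55556
Σ(xᵢ − x̄)⁴ = 51157.7778 ⇒ m₄ = 8526.29630
m₂² = 2455.75309
g2 = m₄/m₂² − 3 = 3.47197 − 3 ≈ 0.4720

0.4720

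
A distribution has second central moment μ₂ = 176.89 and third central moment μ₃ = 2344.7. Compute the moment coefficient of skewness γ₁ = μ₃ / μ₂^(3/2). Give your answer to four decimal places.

σ = √μ₂ = √176.89 = 13.30000
σ³ = μ₂^(3/2) = 2352.63700
γ₁ = μ₃/σ³ = 2344.7 / 2352.63700 ≈ 0.9966

0.9966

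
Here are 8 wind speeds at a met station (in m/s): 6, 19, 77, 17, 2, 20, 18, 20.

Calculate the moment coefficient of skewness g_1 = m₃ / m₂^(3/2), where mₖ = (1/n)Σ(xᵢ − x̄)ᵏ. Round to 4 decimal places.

x̄ = (6 + 19 + 77 + 17 + 2 + 20 + 18 + 20) / 8 = 22.3750
deviations (xᵢ − x̄): -16.3750, -3.3750, 54.6250, -5.3750, -20.3750, -2.3750, -4.3750, -2.3750
Σ(xᵢ − x̄)² = 3737.8750 ⇒ m₂ = 3737.8750/8 = 467.23438
Σ(xᵢ − x̄)³ = 149841.4688 ⇒ m₃ = 149841.4688/8 = 18730.18359
m₂^(3/2) = 467.23438^(1.5) = 10099.55364
g_1 = m₃ / m₂^(3/2) = 18730.18359 / 10099.55364 ≈ 1.8546

1.8546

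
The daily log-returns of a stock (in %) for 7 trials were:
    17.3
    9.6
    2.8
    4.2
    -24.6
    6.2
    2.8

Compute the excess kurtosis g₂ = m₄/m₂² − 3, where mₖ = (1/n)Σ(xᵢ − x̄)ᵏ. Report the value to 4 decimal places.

x̄ = 2.6143
Σ(xᵢ − x̄)² = 1020.5286 ⇒ m₂ = 145.78980
Σ(xᵢ − x̄)⁴ = 597580.7878 ⇒ m₄ = 85368.68398
m₂² = 21254.66459
g₂ = m₄/m₂² − 3 = 4.01647 − 3 ≈ 1.0165

1.0165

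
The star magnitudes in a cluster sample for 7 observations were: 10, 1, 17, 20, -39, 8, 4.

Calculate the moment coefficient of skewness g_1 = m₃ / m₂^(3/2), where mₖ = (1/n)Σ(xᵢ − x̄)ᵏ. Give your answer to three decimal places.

-1.554

x̄ = (10 + 1 + 17 + 20 - 39 + 8 + 4) / 7 = 3.0000
deviations (xᵢ − x̄): 7.0000, -2.0000, 14.0000, 17.0000, -42.0000, 5.0000, 1.0000
Σ(xᵢ − x̄)² = 2328.0000 ⇒ m₂ = 2328.0000/7 = 332.57143
Σ(xᵢ − x̄)³ = -65970.0000 ⇒ m₃ = -65970.0000/7 = -9424.28571
m₂^(3/2) = 332.57143^(1.5) = 6064.95250
g_1 = m₃ / m₂^(3/2) = -9424.28571 / 6064.95250 ≈ -1.554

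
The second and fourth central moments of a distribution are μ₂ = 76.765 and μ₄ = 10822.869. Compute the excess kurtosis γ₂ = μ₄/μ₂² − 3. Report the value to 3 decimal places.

μ₂² = 76.765² = 5892.86523
μ₄/μ₂² = 10822.869 / 5892.86523 = 1.83661
γ₂ = 1.83661 − 3 ≈ -1.163

-1.163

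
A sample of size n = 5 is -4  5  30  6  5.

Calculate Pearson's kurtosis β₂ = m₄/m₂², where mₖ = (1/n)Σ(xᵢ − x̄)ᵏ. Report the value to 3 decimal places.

2.866

x̄ = 8.4000
Σ(xᵢ − x̄)² = 649.2000 ⇒ m₂ = 129.84000
Σ(xᵢ − x̄)⁴ = 241620.8160 ⇒ m₄ = 48324.16320
m₂² = 16858.42560
β₂ = m₄/m₂² = 48324.16320 / 16858.42560 ≈ 2.866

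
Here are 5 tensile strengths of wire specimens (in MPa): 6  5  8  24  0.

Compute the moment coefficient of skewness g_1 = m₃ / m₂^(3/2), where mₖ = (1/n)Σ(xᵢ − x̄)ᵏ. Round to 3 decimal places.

1.095

x̄ = (6 + 5 + 8 + 24 + 0) / 5 = 8.6000
deviations (xᵢ − x̄): -2.6000, -3.6000, -0.6000, 15.4000, -8.6000
Σ(xᵢ − x̄)² = 331.2000 ⇒ m₂ = 331.2000/5 = 66.24000
Σ(xᵢ − x̄)³ = 2951.7600 ⇒ m₃ = 2951.7600/5 = 590.35200
m₂^(3/2) = 66.24000^(1.5) = 539.11385
g_1 = m₃ / m₂^(3/2) = 590.35200 / 539.11385 ≈ 1.095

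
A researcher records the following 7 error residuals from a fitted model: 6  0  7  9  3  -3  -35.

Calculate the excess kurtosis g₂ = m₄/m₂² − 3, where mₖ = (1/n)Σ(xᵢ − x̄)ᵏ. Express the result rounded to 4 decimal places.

1.4932

x̄ = -1.8571
Σ(xᵢ − x̄)² = 1384.8571 ⇒ m₂ = 197.83673
Σ(xᵢ − x̄)⁴ = 1231020.8688 ⇒ m₄ = 175860.12411
m₂² = 39139.37359
g₂ = m₄/m₂² − 3 = 4.49318 − 3 ≈ 1.4932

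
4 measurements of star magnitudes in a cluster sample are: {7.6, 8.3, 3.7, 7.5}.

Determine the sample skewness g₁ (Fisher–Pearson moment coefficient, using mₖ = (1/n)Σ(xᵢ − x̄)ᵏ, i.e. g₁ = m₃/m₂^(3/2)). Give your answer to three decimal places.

-1.051

x̄ = (7.6 + 8.3 + 3.7 + 7.5) / 4 = 6.7750
deviations (xᵢ − x̄): 0.8250, 1.5250, -3.0750, 0.7250
Σ(xᵢ − x̄)² = 12.9875 ⇒ m₂ = 12.9875/4 = 3.24688
Σ(xᵢ − x̄)³ = -24.5869 ⇒ m₃ = -24.5869/4 = -6.14672
m₂^(3/2) = 3.24688^(1.5) = 5.85057
g₁ = m₃ / m₂^(3/2) = -6.14672 / 5.85057 ≈ -1.051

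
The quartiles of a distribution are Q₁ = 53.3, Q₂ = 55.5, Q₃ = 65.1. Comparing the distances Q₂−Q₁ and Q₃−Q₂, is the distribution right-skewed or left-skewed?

Q₂ − Q₁ = 2.2;  Q₃ − Q₂ = 9.6
Q₃ − Q₂ > Q₂ − Q₁ ⇒ the upper half is more spread out ⇒ right-skewed.

right-skewed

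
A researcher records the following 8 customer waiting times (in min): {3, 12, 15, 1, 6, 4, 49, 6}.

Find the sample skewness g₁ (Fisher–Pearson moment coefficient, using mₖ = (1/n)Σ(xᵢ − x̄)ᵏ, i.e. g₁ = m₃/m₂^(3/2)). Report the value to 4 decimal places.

1.8970

x̄ = (3 + 12 + 15 + 1 + 6 + 4 + 49 + 6) / 8 = 12.0000
deviations (xᵢ − x̄): -9.0000, 0.0000, 3.0000, -11.0000, -6.0000, -8.0000, 37.0000, -6.0000
Σ(xᵢ − x̄)² = 1716.0000 ⇒ m₂ = 1716.0000/8 = 214.50000
Σ(xᵢ − x̄)³ = 47676.0000 ⇒ m₃ = 47676.0000/8 = 5959.50000
m₂^(3/2) = 214.50000^(1.5) = 3141.52807
g₁ = m₃ / m₂^(3/2) = 5959.50000 / 3141.52807 ≈ 1.8970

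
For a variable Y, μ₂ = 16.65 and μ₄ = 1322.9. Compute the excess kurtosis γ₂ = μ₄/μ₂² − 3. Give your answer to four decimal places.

1.7720

μ₂² = 16.65² = 277.22250
μ₄/μ₂² = 1322.9 / 277.22250 = 4.77198
γ₂ = 4.77198 − 3 ≈ 1.7720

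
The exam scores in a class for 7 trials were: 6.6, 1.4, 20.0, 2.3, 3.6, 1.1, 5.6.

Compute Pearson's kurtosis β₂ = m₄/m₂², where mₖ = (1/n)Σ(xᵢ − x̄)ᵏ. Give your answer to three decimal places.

x̄ = 5.8000
Σ(xᵢ − x̄)² = 260.8600 ⇒ m₂ = 37.26571
Σ(xᵢ − x̄)⁴ = 41695.3666 ⇒ m₄ = 5956.48094
m₂² = 1388.73346
β₂ = m₄/m₂² = 5956.48094 / 1388.73346 ≈ 4.289

4.289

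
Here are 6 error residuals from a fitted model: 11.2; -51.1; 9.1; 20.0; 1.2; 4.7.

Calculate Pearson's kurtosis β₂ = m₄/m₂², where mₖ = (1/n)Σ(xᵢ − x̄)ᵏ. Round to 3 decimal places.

x̄ = -0.8167
Σ(xᵢ − x̄)² = 3238.9883 ⇒ m₂ = 539.83139
Σ(xᵢ − x̄)⁴ = 6612118.4025 ⇒ m₄ = 1102019.73376
m₂² = 291417.92843
β₂ = m₄/m₂² = 1102019.73376 / 291417.92843 ≈ 3.782

3.782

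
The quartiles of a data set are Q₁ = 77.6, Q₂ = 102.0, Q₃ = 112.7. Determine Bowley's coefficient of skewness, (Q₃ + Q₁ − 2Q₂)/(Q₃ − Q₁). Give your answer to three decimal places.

numerator: Q₃ + Q₁ − 2Q₂ = 112.7 + 77.6 − 2×102.0 = -13.7000
denominator: Q₃ − Q₁ = 112.7 − 77.6 = 35.1000
Bowley skewness = -13.7000 / 35.1000 ≈ -0.390

-0.390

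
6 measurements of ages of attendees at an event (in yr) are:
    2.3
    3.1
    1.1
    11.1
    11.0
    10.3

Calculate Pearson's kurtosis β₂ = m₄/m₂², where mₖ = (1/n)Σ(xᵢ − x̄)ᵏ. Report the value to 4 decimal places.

x̄ = 6.4833
Σ(xᵢ − x̄)² = 114.2083 ⇒ m₂ = 19.03472
Σ(xᵢ − x̄)⁴ = 2359.7860 ⇒ m₄ = 393.29766
m₂² = 362.32065
β₂ = m₄/m₂² = 393.29766 / 362.32065 ≈ 1.0855

1.0855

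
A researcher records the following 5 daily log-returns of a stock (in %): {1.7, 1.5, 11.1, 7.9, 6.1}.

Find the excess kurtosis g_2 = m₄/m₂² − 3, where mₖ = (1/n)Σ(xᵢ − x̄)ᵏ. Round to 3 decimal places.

-1.426

x̄ = 5.6600
Σ(xᵢ − x̄)² = 67.7920 ⇒ m₂ = 13.55840
Σ(xᵢ − x̄)⁴ = 1446.3913 ⇒ m₄ = 289.27826
m₂² = 183.83021
g_2 = m₄/m₂² − 3 = 1.57362 − 3 ≈ -1.426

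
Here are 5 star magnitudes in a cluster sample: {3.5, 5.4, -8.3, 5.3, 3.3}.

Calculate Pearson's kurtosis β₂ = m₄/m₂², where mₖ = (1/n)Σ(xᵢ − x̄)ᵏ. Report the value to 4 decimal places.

x̄ = 1.8400
Σ(xᵢ − x̄)² = 132.3520 ⇒ m₂ = 26.47040
Σ(xᵢ − x̄)⁴ = 10887.9465 ⇒ m₄ = 2177.58931
m₂² = 700.68208
β₂ = m₄/m₂² = 2177.58931 / 700.68208 ≈ 3.1078

3.1078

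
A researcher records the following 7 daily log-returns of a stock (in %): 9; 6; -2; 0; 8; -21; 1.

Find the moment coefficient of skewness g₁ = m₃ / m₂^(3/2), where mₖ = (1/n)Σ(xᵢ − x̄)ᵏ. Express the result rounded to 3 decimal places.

x̄ = (9 + 6 - 2 + 0 + 8 - 21 + 1) / 7 = 0.1429
deviations (xᵢ − x̄): 8.8571, 5.8571, -2.1429, -0.1429, 7.8571, -21.1429, 0.8571
Σ(xᵢ − x̄)² = 626.8571 ⇒ m₂ = 626.8571/7 = 89.55102
Σ(xᵢ − x̄)³ = -8079.6735 ⇒ m₃ = -8079.6735/7 = -1154.23907
m₂^(3/2) = 89.55102^(1.5) = 847.43385
g₁ = m₃ / m₂^(3/2) = -1154.23907 / 847.43385 ≈ -1.362

-1.362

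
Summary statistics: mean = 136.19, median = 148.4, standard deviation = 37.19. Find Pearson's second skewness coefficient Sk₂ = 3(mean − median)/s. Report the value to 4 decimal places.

Sk₂ = 3(136.19 − 148.4) / 37.19 = 3 × -12.2100 / 37.19
    = -36.6300 / 37.19 ≈ -0.9849

-0.9849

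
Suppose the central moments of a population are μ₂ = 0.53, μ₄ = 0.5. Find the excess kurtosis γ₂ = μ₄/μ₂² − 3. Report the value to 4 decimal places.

μ₂² = 0.53² = 0.28090
μ₄/μ₂² = 0.5 / 0.28090 = 1.77999
γ₂ = 1.77999 − 3 ≈ -1.2200

-1.2200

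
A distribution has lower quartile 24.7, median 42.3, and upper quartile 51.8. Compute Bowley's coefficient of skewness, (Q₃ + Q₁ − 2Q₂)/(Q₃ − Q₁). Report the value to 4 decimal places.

numerator: Q₃ + Q₁ − 2Q₂ = 51.8 + 24.7 − 2×42.3 = -8.1000
denominator: Q₃ − Q₁ = 51.8 − 24.7 = 27.1000
Bowley skewness = -8.1000 / 27.1000 ≈ -0.2989

-0.2989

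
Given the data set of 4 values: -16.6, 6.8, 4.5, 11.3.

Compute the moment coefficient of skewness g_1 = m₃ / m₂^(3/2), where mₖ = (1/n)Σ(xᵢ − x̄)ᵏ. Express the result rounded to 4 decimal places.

-0.9733

x̄ = (-16.6 + 6.8 + 4.5 + 11.3) / 4 = 1.5000
deviations (xᵢ − x̄): -18.1000, 5.3000, 3.0000, 9.8000
Σ(xᵢ − x̄)² = 460.7400 ⇒ m₂ = 460.7400/4 = 115.18500
Σ(xᵢ − x̄)³ = -4812.6720 ⇒ m₃ = -4812.6720/4 = -1203.16800
m₂^(3/2) = 115.18500^(1.5) = 1236.21466
g_1 = m₃ / m₂^(3/2) = -1203.16800 / 1236.21466 ≈ -0.9733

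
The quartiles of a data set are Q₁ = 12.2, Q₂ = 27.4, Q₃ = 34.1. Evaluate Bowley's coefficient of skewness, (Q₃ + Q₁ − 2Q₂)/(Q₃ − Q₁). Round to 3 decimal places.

numerator: Q₃ + Q₁ − 2Q₂ = 34.1 + 12.2 − 2×27.4 = -8.5000
denominator: Q₃ − Q₁ = 34.1 − 12.2 = 21.9000
Bowley skewness = -8.5000 / 21.9000 ≈ -0.388

-0.388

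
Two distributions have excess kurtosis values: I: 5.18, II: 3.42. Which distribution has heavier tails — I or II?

Higher excess kurtosis ⇒ heavier tails relative to the normal distribution.
5.18 vs 3.42: the larger is 5.18, so I has heavier tails.

I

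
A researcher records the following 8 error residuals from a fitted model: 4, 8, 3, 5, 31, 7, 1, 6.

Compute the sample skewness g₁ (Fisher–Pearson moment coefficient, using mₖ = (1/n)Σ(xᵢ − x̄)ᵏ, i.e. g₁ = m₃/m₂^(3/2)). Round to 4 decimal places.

x̄ = (4 + 8 + 3 + 5 + 31 + 7 + 1 + 6) / 8 = 8.1250
deviations (xᵢ − x̄): -4.1250, -0.1250, -5.1250, -3.1250, 22.8750, -1.1250, -7.1250, -2.1250
Σ(xᵢ − x̄)² = 632.8750 ⇒ m₂ = 632.8750/8 = 79.10938
Σ(xᵢ − x̄)³ = 11361.6563 ⇒ m₃ = 11361.6563/8 = 1420.20703
m₂^(3/2) = 79.10938^(1.5) = 703.62608
g₁ = m₃ / m₂^(3/2) = 1420.20703 / 703.62608 ≈ 2.0184

2.0184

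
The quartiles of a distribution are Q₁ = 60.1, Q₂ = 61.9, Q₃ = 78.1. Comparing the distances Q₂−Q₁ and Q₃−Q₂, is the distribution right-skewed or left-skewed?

right-skewed

Q₂ − Q₁ = 1.8;  Q₃ − Q₂ = 16.2
Q₃ − Q₂ > Q₂ − Q₁ ⇒ the upper half is more spread out ⇒ right-skewed.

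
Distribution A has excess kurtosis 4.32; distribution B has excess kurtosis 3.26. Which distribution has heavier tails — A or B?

A

Higher excess kurtosis ⇒ heavier tails relative to the normal distribution.
4.32 vs 3.26: the larger is 4.32, so A has heavier tails.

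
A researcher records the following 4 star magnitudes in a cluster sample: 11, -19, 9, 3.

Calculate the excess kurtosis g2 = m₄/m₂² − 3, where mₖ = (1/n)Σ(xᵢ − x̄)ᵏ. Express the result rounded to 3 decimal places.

-0.841

x̄ = 1.0000
Σ(xᵢ − x̄)² = 568.0000 ⇒ m₂ = 142.00000
Σ(xᵢ − x̄)⁴ = 174112.0000 ⇒ m₄ = 43528.00000
m₂² = 20164.00000
g2 = m₄/m₂² − 3 = 2.15870 − 3 ≈ -0.841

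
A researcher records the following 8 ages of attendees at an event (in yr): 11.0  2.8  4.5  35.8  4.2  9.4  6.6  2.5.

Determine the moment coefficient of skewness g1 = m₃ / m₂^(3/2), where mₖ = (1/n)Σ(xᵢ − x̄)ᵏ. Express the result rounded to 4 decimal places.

1.9426

x̄ = (11.0 + 2.8 + 4.5 + 35.8 + 4.2 + 9.4 + 6.6 + 2.5) / 8 = 9.6000
deviations (xᵢ − x̄): 1.4000, -6.8000, -5.1000, 26.2000, -5.4000, -0.2000, -3.0000, -7.1000
Σ(xᵢ − x̄)² = 849.2600 ⇒ m₂ = 849.2600/8 = 106.15750
Σ(xᵢ − x̄)³ = 16998.0060 ⇒ m₃ = 16998.0060/8 = 2124.75075
m₂^(3/2) = 106.15750^(1.5) = 1093.77004
g1 = m₃ / m₂^(3/2) = 2124.75075 / 1093.77004 ≈ 1.9426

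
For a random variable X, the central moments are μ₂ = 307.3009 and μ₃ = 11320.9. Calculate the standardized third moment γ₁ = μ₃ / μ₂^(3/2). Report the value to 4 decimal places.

2.1015

σ = √μ₂ = √307.3009 = 17.53000
σ³ = μ₂^(3/2) = 5386.98478
γ₁ = μ₃/σ³ = 11320.9 / 5386.98478 ≈ 2.1015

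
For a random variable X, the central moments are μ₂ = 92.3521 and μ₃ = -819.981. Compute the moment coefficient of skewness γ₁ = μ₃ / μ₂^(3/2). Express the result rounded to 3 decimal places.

-0.924

σ = √μ₂ = √92.3521 = 9.61000
σ³ = μ₂^(3/2) = 887.50368
γ₁ = μ₃/σ³ = -819.981 / 887.50368 ≈ -0.924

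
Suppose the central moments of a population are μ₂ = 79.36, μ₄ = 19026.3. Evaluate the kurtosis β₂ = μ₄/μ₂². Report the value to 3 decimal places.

μ₂² = 79.36² = 6298.00960
μ₄/μ₂² = 19026.3 / 6298.00960 = 3.02100
β₂ ≈ 3.021

3.021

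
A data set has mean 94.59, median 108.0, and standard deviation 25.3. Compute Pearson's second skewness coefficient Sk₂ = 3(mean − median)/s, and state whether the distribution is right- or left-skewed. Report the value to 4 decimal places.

Sk₂ = 3(94.59 − 108.0) / 25.3 = 3 × -13.4100 / 25.3
    = -40.2300 / 25.3 ≈ -1.5901
Sk₂ < 0 ⇒ mean < median ⇒ left-skewed (negative skew).

-1.5901, left-skewed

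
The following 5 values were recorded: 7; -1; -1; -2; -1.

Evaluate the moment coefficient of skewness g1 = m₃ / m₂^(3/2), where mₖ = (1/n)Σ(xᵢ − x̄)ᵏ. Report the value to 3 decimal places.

1.447

x̄ = (7 - 1 - 1 - 2 - 1) / 5 = 0.4000
deviations (xᵢ − x̄): 6.6000, -1.4000, -1.4000, -2.4000, -1.4000
Σ(xᵢ − x̄)² = 55.2000 ⇒ m₂ = 55.2000/5 = 11.04000
Σ(xᵢ − x̄)³ = 265.4400 ⇒ m₃ = 265.4400/5 = 53.08800
m₂^(3/2) = 11.04000^(1.5) = 36.68205
g1 = m₃ / m₂^(3/2) = 53.08800 / 36.68205 ≈ 1.447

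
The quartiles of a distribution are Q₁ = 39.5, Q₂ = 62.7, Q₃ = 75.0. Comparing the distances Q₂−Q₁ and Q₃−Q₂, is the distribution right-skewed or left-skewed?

Q₂ − Q₁ = 23.2;  Q₃ − Q₂ = 12.3
Q₂ − Q₁ > Q₃ − Q₂ ⇒ the lower half is more spread out ⇒ left-skewed.

left-skewed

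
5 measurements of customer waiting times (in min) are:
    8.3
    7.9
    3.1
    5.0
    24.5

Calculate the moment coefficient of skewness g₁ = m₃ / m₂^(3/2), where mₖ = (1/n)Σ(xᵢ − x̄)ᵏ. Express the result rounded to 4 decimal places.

x̄ = (8.3 + 7.9 + 3.1 + 5.0 + 24.5) / 5 = 9.7600
deviations (xᵢ − x̄): -1.4600, -1.8600, -6.6600, -4.7600, 14.7400
Σ(xᵢ − x̄)² = 289.8720 ⇒ m₂ = 289.8720/5 = 57.97440
Σ(xᵢ − x̄)³ = 2789.7190 ⇒ m₃ = 2789.7190/5 = 557.94379
m₂^(3/2) = 57.97440^(1.5) = 441.42243
g₁ = m₃ / m₂^(3/2) = 557.94379 / 441.42243 ≈ 1.2640

1.2640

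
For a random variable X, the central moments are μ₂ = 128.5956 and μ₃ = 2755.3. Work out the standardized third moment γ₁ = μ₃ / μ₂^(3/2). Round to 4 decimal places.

1.8894

σ = √μ₂ = √128.5956 = 11.34000
σ³ = μ₂^(3/2) = 1458.27410
γ₁ = μ₃/σ³ = 2755.3 / 1458.27410 ≈ 1.8894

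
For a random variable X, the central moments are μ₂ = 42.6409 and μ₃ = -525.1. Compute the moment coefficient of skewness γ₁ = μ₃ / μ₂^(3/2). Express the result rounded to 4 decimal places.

σ = √μ₂ = √42.6409 = 6.53000
σ³ = μ₂^(3/2) = 278.44508
γ₁ = μ₃/σ³ = -525.1 / 278.44508 ≈ -1.8858

-1.8858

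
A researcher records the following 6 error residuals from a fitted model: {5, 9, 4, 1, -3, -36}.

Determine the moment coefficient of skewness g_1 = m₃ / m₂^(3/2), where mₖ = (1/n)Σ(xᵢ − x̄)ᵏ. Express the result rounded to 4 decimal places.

-1.5571

x̄ = (5 + 9 + 4 + 1 - 3 - 36) / 6 = -3.3333
deviations (xᵢ − x̄): 8.3333, 12.3333, 7.3333, 4.3333, 0.3333, -32.6667
Σ(xᵢ − x̄)² = 1361.3333 ⇒ m₂ = 1361.3333/6 = 226.88889
Σ(xᵢ − x̄)³ = -31928.4444 ⇒ m₃ = -31928.4444/6 = -5321.40741
m₂^(3/2) = 226.88889^(1.5) = 3417.58907
g_1 = m₃ / m₂^(3/2) = -5321.40741 / 3417.58907 ≈ -1.5571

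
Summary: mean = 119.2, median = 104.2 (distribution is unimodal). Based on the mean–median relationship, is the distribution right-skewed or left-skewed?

right-skewed

mean − median = 119.2 − 104.2 = 15.0
mean > median ⇒ the longer tail is on the right ⇒ right-skewed (positively skewed).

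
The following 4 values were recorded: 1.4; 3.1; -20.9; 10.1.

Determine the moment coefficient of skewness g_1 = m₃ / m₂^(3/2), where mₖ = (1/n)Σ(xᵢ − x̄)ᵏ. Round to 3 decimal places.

-0.875

x̄ = (1.4 + 3.1 - 20.9 + 10.1) / 4 = -1.5750
deviations (xᵢ − x̄): 2.9750, 4.6750, -19.3250, 11.6750
Σ(xᵢ − x̄)² = 540.4675 ⇒ m₂ = 540.4675/4 = 135.11688
Σ(xᵢ − x̄)³ = -5497.1561 ⇒ m₃ = -5497.1561/4 = -1374.28903
m₂^(3/2) = 135.11688^(1.5) = 1570.59564
g_1 = m₃ / m₂^(3/2) = -1374.28903 / 1570.59564 ≈ -0.875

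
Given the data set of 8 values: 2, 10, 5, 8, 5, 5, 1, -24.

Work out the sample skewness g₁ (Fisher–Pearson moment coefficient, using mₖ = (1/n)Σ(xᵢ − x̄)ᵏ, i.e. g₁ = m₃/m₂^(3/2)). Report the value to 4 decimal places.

x̄ = (2 + 10 + 5 + 8 + 5 + 5 + 1 - 24) / 8 = 1.5000
deviations (xᵢ − x̄): 0.5000, 8.5000, 3.5000, 6.5000, 3.5000, 3.5000, -0.5000, -25.5000
Σ(xᵢ − x̄)² = 802.0000 ⇒ m₂ = 802.0000/8 = 100.25000
Σ(xᵢ − x̄)³ = -15564.0000 ⇒ m₃ = -15564.0000/8 = -1945.50000
m₂^(3/2) = 100.25000^(1.5) = 1003.75234
g₁ = m₃ / m₂^(3/2) = -1945.50000 / 1003.75234 ≈ -1.9382

-1.9382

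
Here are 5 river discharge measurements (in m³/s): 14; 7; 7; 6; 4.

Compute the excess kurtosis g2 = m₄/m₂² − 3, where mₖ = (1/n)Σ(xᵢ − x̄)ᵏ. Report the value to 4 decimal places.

x̄ = 7.6000
Σ(xᵢ − x̄)² = 57.2000 ⇒ m₂ = 11.44000
Σ(xᵢ − x̄)⁴ = 1852.4960 ⇒ m₄ = 370.49920
m₂² = 130.87360
g2 = m₄/m₂² − 3 = 2.83097 − 3 ≈ -0.1690

-0.1690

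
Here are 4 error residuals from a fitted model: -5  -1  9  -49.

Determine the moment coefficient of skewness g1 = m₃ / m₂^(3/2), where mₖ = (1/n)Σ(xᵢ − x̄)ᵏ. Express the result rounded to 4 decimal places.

-0.9697

x̄ = (-5 - 1 + 9 - 49) / 4 = -11.5000
deviations (xᵢ − x̄): 6.5000, 10.5000, 20.5000, -37.5000
Σ(xᵢ − x̄)² = 1979.0000 ⇒ m₂ = 1979.0000/4 = 494.75000
Σ(xᵢ − x̄)³ = -42687.0000 ⇒ m₃ = -42687.0000/4 = -10671.75000
m₂^(3/2) = 494.75000^(1.5) = 11004.71258
g1 = m₃ / m₂^(3/2) = -10671.75000 / 11004.71258 ≈ -0.9697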